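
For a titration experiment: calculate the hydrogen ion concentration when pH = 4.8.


[H+] = 10^(-pH) = 10^(-4.8)
= 1.58×10^-5 M

1.58×10^-5 M


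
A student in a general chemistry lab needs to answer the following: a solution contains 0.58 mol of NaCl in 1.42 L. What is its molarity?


M = n/V = 0.58/1.42 = 0.408 mol/L

0.408 M


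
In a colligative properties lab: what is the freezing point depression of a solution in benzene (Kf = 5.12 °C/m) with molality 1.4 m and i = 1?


ΔTf = Kf × m × i
= 5.12 × 1.4 × 1
= 7.168 °C

7.168 °C


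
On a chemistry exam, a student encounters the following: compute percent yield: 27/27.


% yield = actual/theoretical × 100
= 27/27 × 100
= 100.0%

100.0%


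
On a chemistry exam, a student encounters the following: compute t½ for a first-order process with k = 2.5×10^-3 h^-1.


t½ = ln2/k = 0.693147/(2.5×10^-3 h^-1)
= 277.3 h

277.3 h


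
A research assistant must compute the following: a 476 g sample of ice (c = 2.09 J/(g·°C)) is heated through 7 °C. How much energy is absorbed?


q = mcΔT = 476 × 2.09 × 7
= 6963.88 J

6963.88 J


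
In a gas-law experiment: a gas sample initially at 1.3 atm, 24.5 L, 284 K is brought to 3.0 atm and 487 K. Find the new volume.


P1V1/T1 = P2V2/T2
V2 = P1V1T2/(T1P2)
= 1.3×24.5×487/(284×3.0)
= 18.205 L

18.205 L


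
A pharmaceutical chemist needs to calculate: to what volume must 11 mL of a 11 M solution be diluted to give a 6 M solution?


C1V1 = C2V2
11 × 11 = 6 × V2
V2 = 121/6 = 20.17 mL

20.17 mL


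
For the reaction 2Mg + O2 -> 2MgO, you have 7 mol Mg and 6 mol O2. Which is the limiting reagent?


Mole ratio available / coefficient:
  Mg: 7/2 = 3.500
  O2: 6/1 = 6.000
Smaller ratio is limiting.

Mg


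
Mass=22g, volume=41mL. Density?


ρ = mass/volume
= 22/41
= 0.537 g/mL

0.537 g/mL


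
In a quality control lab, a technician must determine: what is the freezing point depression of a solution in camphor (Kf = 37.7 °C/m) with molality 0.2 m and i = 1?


ΔTf = Kf × m × i
= 37.7 × 0.2 × 1
= 7.54 °C

7.54 °C


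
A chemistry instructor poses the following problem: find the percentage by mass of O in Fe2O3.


M(Fe2O3) = 2×55.85 + 3×16.0 = 159.70 g/mol
Mass of O = 3 × 16.0 = 48.00 g/mol
% O = 48.00/159.70 × 100 = 30.06%

30.06%


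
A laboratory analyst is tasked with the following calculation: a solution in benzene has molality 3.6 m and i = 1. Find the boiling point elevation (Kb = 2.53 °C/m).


ΔTb = Kb × m × i
= 2.53 × 3.6 × 1
= 9.108 °C

9.108 °C


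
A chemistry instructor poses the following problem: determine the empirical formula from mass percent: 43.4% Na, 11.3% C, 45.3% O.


Assume 100 g sample. Moles of each element:
  Na: 43.4/22.99 = 1.888 mol
  C: 11.3/12.01 = 0.941 mol
  O: 45.3/16.0 = 2.831 mol
Divide by smallest (0.941):
  Na: 1.888/0.941 = 2.01
  C: 0.941/0.941 = 1.0
  O: 2.831/0.941 = 3.01
Empirical formula: Na2CO3

Na2CO3


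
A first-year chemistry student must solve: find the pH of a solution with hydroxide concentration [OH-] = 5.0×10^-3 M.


pOH = -log10([OH-]) = -log10(5.0×10^-3)
= 3 - log10(5.0) = 2.3
pH = 14 - pOH = 14 - 2.3 = 11.7

11.7


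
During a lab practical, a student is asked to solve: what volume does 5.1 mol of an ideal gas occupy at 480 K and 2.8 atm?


PV = nRT  (R = 0.08206 L·atm/(mol·K))
V = nRT/P = 5.1×0.08206×480/2.8
= 71.744 L

71.744 L


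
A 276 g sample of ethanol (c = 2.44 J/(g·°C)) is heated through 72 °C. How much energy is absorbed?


q = mcΔT = 276 × 2.44 × 72
= 48487.68 J

48487.68 J


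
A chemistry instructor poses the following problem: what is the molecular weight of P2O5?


M(P2O5) = 2×30.97 + 5×16.0
= 61.94 + 80.0
= 141.94 g/mol

141.94 g/mol


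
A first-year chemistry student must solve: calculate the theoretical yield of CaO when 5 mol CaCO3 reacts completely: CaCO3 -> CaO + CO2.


Mole ratio CaO:CaCO3 = 1:1
n(CaO) = 5 × 1/1 = 5.000 mol
mass = 5.000 × 56.08 = 280.4 g

280.4 g


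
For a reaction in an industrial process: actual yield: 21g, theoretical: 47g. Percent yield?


% yield = actual/theoretical × 100
= 21/47 × 100
= 44.68%

44.68%


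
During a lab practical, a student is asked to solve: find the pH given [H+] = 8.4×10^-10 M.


pH = -log10([H+]) = -log10(8.4×10^-10)
= 10 - log10(8.4)
= 10 - 0.92
= 9.08

9.08


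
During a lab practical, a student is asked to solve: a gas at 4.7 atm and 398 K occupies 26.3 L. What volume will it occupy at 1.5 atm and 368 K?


P1V1/T1 = P2V2/T2
V2 = P1V1T2/(T1P2)
= 4.7×26.3×368/(398×1.5)
= 76.195 L

76.195 L


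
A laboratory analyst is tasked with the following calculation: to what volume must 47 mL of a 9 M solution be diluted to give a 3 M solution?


C1V1 = C2V2
9 × 47 = 3 × V2
V2 = 423/3 = 141.0 mL

141.0 mL


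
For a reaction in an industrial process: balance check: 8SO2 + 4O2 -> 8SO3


Equation: 8SO2 + 4O2 -> 8SO3
Check atoms: O: 24=24, S: 8=8
Balanced

Yes, balanced


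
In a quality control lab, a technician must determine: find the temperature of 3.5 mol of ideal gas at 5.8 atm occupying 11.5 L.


PV = nRT  (R = 0.08206 L·atm/(mol·K))
T = PV/(nR) = 5.8×11.5/(3.5×0.08206)
= 66.70/0.287210
= 232.23 K

232.23 K


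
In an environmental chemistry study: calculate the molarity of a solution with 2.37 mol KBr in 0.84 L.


M = n/V = 2.37/0.84 = 2.821 mol/L

2.821 M


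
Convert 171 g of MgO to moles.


M(MgO) = 40.31 g/mol
n = mass/M = 171/40.31 = 4.2421 mol

4.2421 mol


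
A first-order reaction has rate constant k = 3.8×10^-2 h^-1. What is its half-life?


t½ = ln2/k = 0.693147/(3.8×10^-2 h^-1)
= 18.24 h

18.24 h


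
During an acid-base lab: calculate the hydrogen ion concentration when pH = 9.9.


[H+] = 10^(-pH) = 10^(-9.9)
= 1.26×10^-10 M

1.26×10^-10 M


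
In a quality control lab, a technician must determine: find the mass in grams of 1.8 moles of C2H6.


M(C2H6) = 30.07 g/mol
mass = n × M = 1.8 × 30.07 = 54.13 g

54.13 g


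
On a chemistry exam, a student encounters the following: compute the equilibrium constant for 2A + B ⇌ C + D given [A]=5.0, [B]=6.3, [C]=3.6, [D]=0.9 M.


Kc = [C][D]/([A]^2[B])
= (3.6^1 × 0.9^1)/(5.0^2 × 6.3^1)
= 3.24/157.5
= 0.02057

0.02057


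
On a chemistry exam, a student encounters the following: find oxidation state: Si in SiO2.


x + 2(-2) = 0, so x = +4
Oxidation number: +4

+4


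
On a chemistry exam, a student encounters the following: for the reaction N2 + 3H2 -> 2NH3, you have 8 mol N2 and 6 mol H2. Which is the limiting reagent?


Mole ratio available / coefficient:
  N2: 8/1 = 8.000
  H2: 6/3 = 2.000
Smaller ratio is limiting.

H2


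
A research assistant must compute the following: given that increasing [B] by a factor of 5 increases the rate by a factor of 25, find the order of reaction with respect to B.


rate ∝ [B]^n
5^n = 25 → n = 2
Order in B: 2

2


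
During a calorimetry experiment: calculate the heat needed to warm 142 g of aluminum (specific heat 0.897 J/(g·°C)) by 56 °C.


q = mcΔT = 142 × 0.897 × 56
= 7132.94 J

7132.94 J


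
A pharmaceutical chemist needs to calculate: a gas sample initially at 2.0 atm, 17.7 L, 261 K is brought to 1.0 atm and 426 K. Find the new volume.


P1V1/T1 = P2V2/T2
V2 = P1V1T2/(T1P2)
= 2.0×17.7×426/(261×1.0)
= 57.779 L

57.779 L


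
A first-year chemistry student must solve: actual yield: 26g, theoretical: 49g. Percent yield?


% yield = actual/theoretical × 100
= 26/49 × 100
= 53.06%

53.06%


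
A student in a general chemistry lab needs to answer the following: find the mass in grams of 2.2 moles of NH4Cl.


M(NH4Cl) = 53.49 g/mol
mass = n × M = 2.2 × 53.49 = 117.68 g

117.68 g


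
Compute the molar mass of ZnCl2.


M(ZnCl2) = 1×65.38 + 2×35.45
= 65.38 + 70.9
= 136.28 g/mol

136.28 g/mol


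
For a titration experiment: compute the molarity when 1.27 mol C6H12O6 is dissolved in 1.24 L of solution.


M = n/V = 1.27/1.24 = 1.024 mol/L

1.024 M


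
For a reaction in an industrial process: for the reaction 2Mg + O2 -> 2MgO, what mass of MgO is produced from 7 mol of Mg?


Mole ratio MgO:Mg = 2:2
n(MgO) = 7 × 2/2 = 7.000 mol
mass = 7.000 × 40.31 = 282.17 g

282.17 g


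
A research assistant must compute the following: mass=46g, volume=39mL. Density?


ρ = mass/volume
= 46/39
= 1.179 g/mL

1.179 g/mL


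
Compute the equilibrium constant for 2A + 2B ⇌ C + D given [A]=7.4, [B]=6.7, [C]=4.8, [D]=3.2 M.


Kc = [C][D]/([A]^2[B]^2)
= (4.8^1 × 3.2^1)/(7.4^2 × 6.7^2)
= 15.36/2458.1764
= 0.006249

0.006249


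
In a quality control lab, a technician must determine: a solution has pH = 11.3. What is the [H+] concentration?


[H+] = 10^(-pH) = 10^(-11.3)
= 5.01×10^-12 M

5.01×10^-12 M


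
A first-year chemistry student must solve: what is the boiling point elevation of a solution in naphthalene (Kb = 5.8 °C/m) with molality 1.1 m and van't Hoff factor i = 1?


ΔTb = Kb × m × i
= 5.8 × 1.1 × 1
= 6.38 °C

6.38 °C


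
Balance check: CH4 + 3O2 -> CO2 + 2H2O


Equation: CH4 + 3O2 -> CO2 + 2H2O
Check atoms: C: 1=1, H: 4=4, O: 6≠4
Not balanced

No, not balanced


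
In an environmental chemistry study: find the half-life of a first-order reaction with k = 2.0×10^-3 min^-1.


t½ = ln2/k = 0.693147/(2.0×10^-3 min^-1)
= 346.6 min

346.6 min


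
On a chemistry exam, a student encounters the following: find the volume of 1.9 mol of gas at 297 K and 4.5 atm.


PV = nRT  (R = 0.08206 L·atm/(mol·K))
V = nRT/P = 1.9×0.08206×297/4.5
= 10.29 L

10.29 L


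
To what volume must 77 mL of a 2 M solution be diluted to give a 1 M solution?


C1V1 = C2V2
2 × 77 = 1 × V2
V2 = 154/1 = 154.0 mL

154.0 mL


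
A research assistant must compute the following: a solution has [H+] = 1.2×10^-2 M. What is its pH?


pH = -log10([H+]) = -log10(1.2×10^-2)
= 2 - log10(1.2)
= 2 - 0.08
= 1.92

1.92


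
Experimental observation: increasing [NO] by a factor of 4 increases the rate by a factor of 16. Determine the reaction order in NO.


rate ∝ [NO]^n
4^n = 16 → n = 2
Order in NO: 2

2


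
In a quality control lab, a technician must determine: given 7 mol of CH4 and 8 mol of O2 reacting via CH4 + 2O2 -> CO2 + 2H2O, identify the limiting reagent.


Mole ratio available / coefficient:
  CH4: 7/1 = 7.000
  O2: 8/2 = 4.000
Smaller ratio is limiting.

O2


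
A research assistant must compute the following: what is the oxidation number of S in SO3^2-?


x + 3(-2) = -2, so x = +4
Oxidation number: +4

+4


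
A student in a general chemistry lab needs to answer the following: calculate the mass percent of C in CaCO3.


M(CaCO3) = 1×40.08 + 1×12.01 + 3×16.0 = 100.09 g/mol
Mass of C = 1 × 12.01 = 12.01 g/mol
% C = 12.01/100.09 × 100 = 12.00%

12.00%


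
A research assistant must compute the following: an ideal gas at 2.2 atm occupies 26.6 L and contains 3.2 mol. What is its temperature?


PV = nRT  (R = 0.08206 L·atm/(mol·K))
T = PV/(nR) = 2.2×26.6/(3.2×0.08206)
= 58.52/0.262592
= 222.86 K

222.86 K


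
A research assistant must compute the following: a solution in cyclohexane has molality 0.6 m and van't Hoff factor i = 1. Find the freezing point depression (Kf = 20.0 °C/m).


ΔTf = Kf × m × i
= 20.0 × 0.6 × 1
= 12.0 °C

12.0 °C


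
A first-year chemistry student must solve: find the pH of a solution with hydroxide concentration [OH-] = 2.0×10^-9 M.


pOH = -log10([OH-]) = -log10(2.0×10^-9)
= 9 - log10(2.0) = 8.7
pH = 14 - pOH = 14 - 8.7 = 5.3

5.3


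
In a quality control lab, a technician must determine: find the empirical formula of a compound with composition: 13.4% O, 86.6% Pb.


Assume 100 g sample. Moles of each element:
  O: 13.4/16.0 = 0.838 mol
  Pb: 86.6/207.2 = 0.418 mol
Divide by smallest (0.418):
  O: 0.838/0.418 = 2.0
  Pb: 0.418/0.418 = 1.0
Empirical formula: PbO2

PbO2


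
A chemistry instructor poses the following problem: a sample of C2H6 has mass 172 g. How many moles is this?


M(C2H6) = 30.07 g/mol
n = mass/M = 172/30.07 = 5.72 mol

5.72 mol


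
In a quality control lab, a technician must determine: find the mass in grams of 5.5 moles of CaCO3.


M(CaCO3) = 100.09 g/mol
mass = n × M = 5.5 × 100.09 = 550.50 g

550.50 g


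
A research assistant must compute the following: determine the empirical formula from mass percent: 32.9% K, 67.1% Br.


Assume 100 g sample. Moles of each element:
  K: 32.9/39.1 = 0.841 mol
  Br: 67.1/79.9 = 0.84 mol
Divide by smallest (0.84):
  K: 0.841/0.84 = 1.0
  Br: 0.84/0.84 = 1.0
Empirical formula: KBr

KBr


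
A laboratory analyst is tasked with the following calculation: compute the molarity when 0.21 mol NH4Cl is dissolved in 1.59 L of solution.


M = n/V = 0.21/1.59 = 0.132 mol/L

0.132 M


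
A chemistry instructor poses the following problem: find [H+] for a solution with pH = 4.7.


[H+] = 10^(-pH) = 10^(-4.7)
= 2.0×10^-5 M

2.0×10^-5 M


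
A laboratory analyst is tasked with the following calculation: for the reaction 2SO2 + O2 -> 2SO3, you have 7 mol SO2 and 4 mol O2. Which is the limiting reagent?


Mole ratio available / coefficient:
  SO2: 7/2 = 3.500
  O2: 4/1 = 4.000
Smaller ratio is limiting.

SO2


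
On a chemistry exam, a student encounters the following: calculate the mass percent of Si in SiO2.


M(SiO2) = 1×28.09 + 2×16.0 = 60.09 g/mol
Mass of Si = 1 × 28.09 = 28.09 g/mol
% Si = 28.09/60.09 × 100 = 46.75%

46.75%


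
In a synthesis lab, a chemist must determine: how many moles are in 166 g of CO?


M(CO) = 28.01 g/mol
n = mass/M = 166/28.01 = 5.9265 mol

5.9265 mol


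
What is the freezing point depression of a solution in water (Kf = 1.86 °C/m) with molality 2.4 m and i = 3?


ΔTf = Kf × m × i
= 1.86 × 2.4 × 3
= 13.392 °C

13.392 °C


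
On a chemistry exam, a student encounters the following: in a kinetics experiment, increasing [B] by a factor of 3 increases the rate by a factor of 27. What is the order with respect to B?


rate ∝ [B]^n
3^n = 27 → n = 3
Order in B: 3

3


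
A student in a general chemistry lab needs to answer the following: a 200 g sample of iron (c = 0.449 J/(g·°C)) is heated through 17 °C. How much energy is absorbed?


q = mcΔT = 200 × 0.449 × 17
= 1526.60 J

1526.60 J


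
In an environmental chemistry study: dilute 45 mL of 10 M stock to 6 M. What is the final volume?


C1V1 = C2V2
10 × 45 = 6 × V2
V2 = 450/6 = 75.0 mL

75.0 mL


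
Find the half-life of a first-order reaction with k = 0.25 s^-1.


t½ = ln2/k = 0.693147/(0.25 s^-1)
= 2.773 s

2.773 s


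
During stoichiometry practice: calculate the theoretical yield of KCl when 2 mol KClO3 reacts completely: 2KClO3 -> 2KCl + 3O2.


Mole ratio KCl:KClO3 = 2:2
n(KCl) = 2 × 2/2 = 2.000 mol
mass = 2.000 × 74.55 = 149.1 g

149.1 g


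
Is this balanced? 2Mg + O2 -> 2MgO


Equation: 2Mg + O2 -> 2MgO
Check atoms: Mg: 2=2, O: 2=2
Balanced

Yes, balanced


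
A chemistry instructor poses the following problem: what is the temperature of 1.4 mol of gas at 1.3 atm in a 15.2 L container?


PV = nRT  (R = 0.08206 L·atm/(mol·K))
T = PV/(nR) = 1.3×15.2/(1.4×0.08206)
= 19.76/0.114884
= 172.00 K

172.00 K


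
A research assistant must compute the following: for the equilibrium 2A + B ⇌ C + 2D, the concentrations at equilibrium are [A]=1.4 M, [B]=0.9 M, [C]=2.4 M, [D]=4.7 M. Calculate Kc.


Kc = [C][D]^2/([A]^2[B])
= (2.4^1 × 4.7^2)/(1.4^2 × 0.9^1)
= 53.016/1.764
= 30.05

30.05


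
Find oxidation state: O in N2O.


O is usually -2
Oxidation number: -2

-2


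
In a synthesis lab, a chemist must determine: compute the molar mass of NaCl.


M(NaCl) = 1×22.99 + 1×35.45
= 22.99 + 35.45
= 58.44 g/mol

58.44 g/mol


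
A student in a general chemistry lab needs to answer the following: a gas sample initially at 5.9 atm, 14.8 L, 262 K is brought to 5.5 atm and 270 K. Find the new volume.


P1V1/T1 = P2V2/T2
V2 = P1V1T2/(T1P2)
= 5.9×14.8×270/(262×5.5)
= 16.361 L

16.361 L


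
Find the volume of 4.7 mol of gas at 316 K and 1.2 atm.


PV = nRT  (R = 0.08206 L·atm/(mol·K))
V = nRT/P = 4.7×0.08206×316/1.2
= 101.563 L

101.563 L


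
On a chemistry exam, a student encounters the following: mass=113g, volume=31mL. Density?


ρ = mass/volume
= 113/31
= 3.645 g/mL

3.645 g/mL


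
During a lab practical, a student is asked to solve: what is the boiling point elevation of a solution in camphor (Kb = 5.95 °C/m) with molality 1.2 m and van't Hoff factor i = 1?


ΔTb = Kb × m × i
= 5.95 × 1.2 × 1
= 7.14 °C

7.14 °C


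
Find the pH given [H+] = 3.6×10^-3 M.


pH = -log10([H+]) = -log10(3.6×10^-3)
= 3 - log10(3.6)
= 3 - 0.56
= 2.44

2.44


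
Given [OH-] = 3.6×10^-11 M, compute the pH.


pOH = -log10([OH-]) = -log10(3.6×10^-11)
= 11 - log10(3.6) = 10.44
pH = 14 - pOH = 14 - 10.44 = 3.56

3.56


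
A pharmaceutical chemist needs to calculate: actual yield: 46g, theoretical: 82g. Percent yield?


% yield = actual/theoretical × 100
= 46/82 × 100
= 56.1%

56.1%


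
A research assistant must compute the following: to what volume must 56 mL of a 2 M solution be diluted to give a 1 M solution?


C1V1 = C2V2
2 × 56 = 1 × V2
V2 = 112/1 = 112.0 mL

112.0 mL


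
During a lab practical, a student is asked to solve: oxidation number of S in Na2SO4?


2(+1) + x + 4(-2) = 0, so x = +6
Oxidation number: +6

+6


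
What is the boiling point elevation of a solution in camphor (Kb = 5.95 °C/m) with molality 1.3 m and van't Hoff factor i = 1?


ΔTb = Kb × m × i
= 5.95 × 1.3 × 1
= 7.735 °C

7.735 °C


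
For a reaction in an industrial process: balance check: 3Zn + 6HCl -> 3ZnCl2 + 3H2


Equation: 3Zn + 6HCl -> 3ZnCl2 + 3H2
Check atoms: Cl: 6=6, H: 6=6, Zn: 3=3
Balanced

Yes, balanced


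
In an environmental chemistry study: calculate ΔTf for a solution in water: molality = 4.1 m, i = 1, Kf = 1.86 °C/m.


ΔTf = Kf × m × i
= 1.86 × 4.1 × 1
= 7.626 °C

7.626 °C


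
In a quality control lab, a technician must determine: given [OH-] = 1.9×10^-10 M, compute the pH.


pOH = -log10([OH-]) = -log10(1.9×10^-10)
= 10 - log10(1.9) = 9.72
pH = 14 - pOH = 14 - 9.72 = 4.28

4.28


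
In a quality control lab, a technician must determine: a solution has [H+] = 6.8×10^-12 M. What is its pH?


pH = -log10([H+]) = -log10(6.8×10^-12)
= 12 - log10(6.8)
= 12 - 0.83
= 11.17

11.17


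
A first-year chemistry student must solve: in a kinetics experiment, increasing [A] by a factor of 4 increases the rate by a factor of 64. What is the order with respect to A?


rate ∝ [A]^n
4^n = 64 → n = 3
Order in A: 3

3


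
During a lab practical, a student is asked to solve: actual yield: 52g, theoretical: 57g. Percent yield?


% yield = actual/theoretical × 100
= 52/57 × 100
= 91.23%

91.23%


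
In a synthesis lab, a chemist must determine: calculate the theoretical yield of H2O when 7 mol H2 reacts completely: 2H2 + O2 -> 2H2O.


Mole ratio H2O:H2 = 2:2
n(H2O) = 7 × 2/2 = 7.000 mol
mass = 7.000 × 18.02 = 126.14 g

126.14 g


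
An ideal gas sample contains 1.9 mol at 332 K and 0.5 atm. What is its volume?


PV = nRT  (R = 0.08206 L·atm/(mol·K))
V = nRT/P = 1.9×0.08206×332/0.5
= 103.527 L

103.527 L


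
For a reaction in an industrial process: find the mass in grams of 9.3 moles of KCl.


M(KCl) = 74.55 g/mol
mass = n × M = 9.3 × 74.55 = 693.32 g

693.32 g


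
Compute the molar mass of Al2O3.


M(Al2O3) = 2×26.98 + 3×16.0
= 53.96 + 48.0
= 101.96 g/mol

101.96 g/mol


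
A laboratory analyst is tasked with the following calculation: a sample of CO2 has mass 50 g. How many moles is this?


M(CO2) = 44.01 g/mol
n = mass/M = 50/44.01 = 1.1361 mol

1.1361 mol


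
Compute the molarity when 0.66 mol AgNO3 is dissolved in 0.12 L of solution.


M = n/V = 0.66/0.12 = 5.500 mol/L

5.500 M


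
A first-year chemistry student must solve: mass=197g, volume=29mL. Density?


ρ = mass/volume
= 197/29
= 6.793 g/mL

6.793 g/mL


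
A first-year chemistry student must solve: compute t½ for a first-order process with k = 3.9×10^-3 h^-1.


t½ = ln2/k = 0.693147/(3.9×10^-3 h^-1)
= 177.7 h

177.7 h


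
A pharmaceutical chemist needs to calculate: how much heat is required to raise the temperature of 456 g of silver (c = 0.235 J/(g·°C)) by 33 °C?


q = mcΔT = 456 × 0.235 × 33
= 3536.28 J

3536.28 J


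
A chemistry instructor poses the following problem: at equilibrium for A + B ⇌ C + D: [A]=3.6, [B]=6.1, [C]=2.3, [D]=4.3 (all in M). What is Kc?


Kc = [C][D]/([A][B])
= (2.3^1 × 4.3^1)/(3.6^1 × 6.1^1)
= 9.89/21.96
= 0.4504

0.4504


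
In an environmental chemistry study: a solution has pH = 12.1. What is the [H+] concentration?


[H+] = 10^(-pH) = 10^(-12.1)
= 7.94×10^-13 M

7.94×10^-13 M


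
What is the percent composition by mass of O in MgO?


M(MgO) = 1×24.31 + 1×16.0 = 40.31 g/mol
Mass of O = 1 × 16.0 = 16.00 g/mol
% O = 16.00/40.31 × 100 = 39.69%

39.69%


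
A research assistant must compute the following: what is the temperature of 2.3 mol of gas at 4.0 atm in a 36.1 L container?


PV = nRT  (R = 0.08206 L·atm/(mol·K))
T = PV/(nR) = 4.0×36.1/(2.3×0.08206)
= 144.40/0.188738
= 765.08 K

765.08 K


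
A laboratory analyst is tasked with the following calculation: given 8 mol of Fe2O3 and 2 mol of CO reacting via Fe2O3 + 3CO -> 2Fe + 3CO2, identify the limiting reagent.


Mole ratio available / coefficient:
  Fe2O3: 8/1 = 8.000
  CO: 2/3 = 0.667
Smaller ratio is limiting.

CO


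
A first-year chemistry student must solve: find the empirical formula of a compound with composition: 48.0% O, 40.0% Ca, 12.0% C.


Assume 100 g sample. Moles of each element:
  O: 48.0/16.0 = 3.0 mol
  Ca: 40.0/40.08 = 0.998 mol
  C: 12.0/12.01 = 0.999 mol
Divide by smallest (0.998):
  O: 3.0/0.998 = 3.01
  Ca: 0.998/0.998 = 1.0
  C: 0.999/0.998 = 1.0
Empirical formula: CaCO3

CaCO3


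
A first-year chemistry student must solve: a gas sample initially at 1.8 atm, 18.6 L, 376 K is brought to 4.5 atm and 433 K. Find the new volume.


P1V1/T1 = P2V2/T2
V2 = P1V1T2/(T1P2)
= 1.8×18.6×433/(376×4.5)
= 8.568 L

8.568 L


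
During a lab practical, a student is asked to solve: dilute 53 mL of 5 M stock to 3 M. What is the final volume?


C1V1 = C2V2
5 × 53 = 3 × V2
V2 = 265/3 = 88.33 mL

88.33 mL


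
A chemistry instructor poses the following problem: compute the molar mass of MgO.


M(MgO) = 1×24.31 + 1×16.0
= 24.31 + 16.0
= 40.31 g/mol

40.31 g/mol


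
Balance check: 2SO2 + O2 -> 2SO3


Equation: 2SO2 + O2 -> 2SO3
Check atoms: O: 6=6, S: 2=2
Balanced

Yes, balanced


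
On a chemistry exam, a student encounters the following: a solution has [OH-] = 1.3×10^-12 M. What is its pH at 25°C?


pOH = -log10([OH-]) = -log10(1.3×10^-12)
= 12 - log10(1.3) = 11.89
pH = 14 - pOH = 14 - 11.89 = 2.11

2.11


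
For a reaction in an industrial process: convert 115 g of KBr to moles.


M(KBr) = 119.0 g/mol
n = mass/M = 115/119.0 = 0.9664 mol

0.9664 mol


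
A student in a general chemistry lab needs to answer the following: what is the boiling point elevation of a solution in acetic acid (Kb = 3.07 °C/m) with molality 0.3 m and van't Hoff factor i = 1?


ΔTb = Kb × m × i
= 3.07 × 0.3 × 1
= 0.921 °C

0.921 °C


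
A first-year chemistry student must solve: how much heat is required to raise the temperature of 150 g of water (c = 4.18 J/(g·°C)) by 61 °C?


q = mcΔT = 150 × 4.18 × 61
= 38247.00 J

38247.00 J


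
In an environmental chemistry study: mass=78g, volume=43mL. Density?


ρ = mass/volume
= 78/43
= 1.814 g/mL

1.814 g/mL


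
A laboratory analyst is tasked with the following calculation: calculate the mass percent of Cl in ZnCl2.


M(ZnCl2) = 1×65.38 + 2×35.45 = 136.28 g/mol
Mass of Cl = 2 × 35.45 = 70.90 g/mol
% Cl = 70.90/136.28 × 100 = 52.03%

52.03%


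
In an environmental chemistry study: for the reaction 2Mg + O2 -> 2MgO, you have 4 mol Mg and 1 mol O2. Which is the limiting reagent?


Mole ratio available / coefficient:
  Mg: 4/2 = 2.000
  O2: 1/1 = 1.000
Smaller ratio is limiting.

O2


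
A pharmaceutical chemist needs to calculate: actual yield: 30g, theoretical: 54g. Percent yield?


% yield = actual/theoretical × 100
= 30/54 × 100
= 55.56%

55.56%


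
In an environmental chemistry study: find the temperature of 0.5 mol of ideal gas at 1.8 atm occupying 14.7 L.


PV = nRT  (R = 0.08206 L·atm/(mol·K))
T = PV/(nR) = 1.8×14.7/(0.5×0.08206)
= 26.46/0.041030
= 644.89 K

644.89 K


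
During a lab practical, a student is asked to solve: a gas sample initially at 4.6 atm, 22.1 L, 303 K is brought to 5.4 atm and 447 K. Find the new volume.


P1V1/T1 = P2V2/T2
V2 = P1V1T2/(T1P2)
= 4.6×22.1×447/(303×5.4)
= 27.773 L

27.773 L


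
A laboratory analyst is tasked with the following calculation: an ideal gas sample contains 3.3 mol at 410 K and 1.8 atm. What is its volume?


PV = nRT  (R = 0.08206 L·atm/(mol·K))
V = nRT/P = 3.3×0.08206×410/1.8
= 61.682 L

61.682 L


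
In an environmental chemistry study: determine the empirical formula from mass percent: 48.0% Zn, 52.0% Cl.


Assume 100 g sample. Moles of each element:
  Zn: 48.0/65.38 = 0.734 mol
  Cl: 52.0/35.45 = 1.467 mol
Divide by smallest (0.734):
  Zn: 0.734/0.734 = 1.0
  Cl: 1.467/0.734 = 2.0
Empirical formula: ZnCl2

ZnCl2


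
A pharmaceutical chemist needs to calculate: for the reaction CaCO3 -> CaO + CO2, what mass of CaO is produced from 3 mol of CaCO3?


Mole ratio CaO:CaCO3 = 1:1
n(CaO) = 3 × 1/1 = 3.000 mol
mass = 3.000 × 56.08 = 168.24 g

168.24 g


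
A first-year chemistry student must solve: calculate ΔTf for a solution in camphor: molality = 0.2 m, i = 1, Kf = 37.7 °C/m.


ΔTf = Kf × m × i
= 37.7 × 0.2 × 1
= 7.54 °C

7.54 °C


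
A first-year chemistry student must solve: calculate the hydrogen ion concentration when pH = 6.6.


[H+] = 10^(-pH) = 10^(-6.6)
= 2.51×10^-7 M

2.51×10^-7 M


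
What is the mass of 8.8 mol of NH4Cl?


M(NH4Cl) = 53.49 g/mol
mass = n × M = 8.8 × 53.49 = 470.71 g

470.71 g


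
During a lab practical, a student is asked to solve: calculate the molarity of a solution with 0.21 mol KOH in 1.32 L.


M = n/V = 0.21/1.32 = 0.159 mol/L

0.159 M


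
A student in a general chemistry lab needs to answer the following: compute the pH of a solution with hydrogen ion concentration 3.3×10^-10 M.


pH = -log10([H+]) = -log10(3.3×10^-10)
= 10 - log10(3.3)
= 10 - 0.52
= 9.48

9.48


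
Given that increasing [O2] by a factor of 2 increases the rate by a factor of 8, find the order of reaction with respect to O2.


rate ∝ [O2]^n
2^n = 8 → n = 3
Order in O2: 3

3


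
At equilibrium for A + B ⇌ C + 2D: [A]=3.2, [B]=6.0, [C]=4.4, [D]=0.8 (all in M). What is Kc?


Kc = [C][D]^2/([A][B])
= (4.4^1 × 0.8^2)/(3.2^1 × 6.0^1)
= 2.816/19.2
= 0.1467

0.1467


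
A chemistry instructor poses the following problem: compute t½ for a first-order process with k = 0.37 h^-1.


t½ = ln2/k = 0.693147/(0.37 h^-1)
= 1.873 h

1.873 h


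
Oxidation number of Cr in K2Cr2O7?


2(+1) + 2x + 7(-2) = 0, so x = +6
Oxidation number: +6

+6


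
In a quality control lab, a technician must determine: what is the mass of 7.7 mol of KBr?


M(KBr) = 119.0 g/mol
mass = n × M = 7.7 × 119.0 = 916.30 g

916.30 g


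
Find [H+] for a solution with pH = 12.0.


[H+] = 10^(-pH) = 10^(-12.0)
= 1.0×10^-12 M

1.0×10^-12 M


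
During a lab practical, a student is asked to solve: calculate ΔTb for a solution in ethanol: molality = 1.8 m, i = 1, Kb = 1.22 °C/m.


ΔTb = Kb × m × i
= 1.22 × 1.8 × 1
= 2.196 °C

2.196 °C


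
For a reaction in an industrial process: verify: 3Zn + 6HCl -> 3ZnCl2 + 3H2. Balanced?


Equation: 3Zn + 6HCl -> 3ZnCl2 + 3H2
Check atoms: Cl: 6=6, H: 6=6, Zn: 3=3
Balanced

Yes, balanced


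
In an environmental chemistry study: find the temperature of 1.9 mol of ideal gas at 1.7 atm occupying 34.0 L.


PV = nRT  (R = 0.08206 L·atm/(mol·K))
T = PV/(nR) = 1.7×34.0/(1.9×0.08206)
= 57.80/0.155914
= 370.72 K

370.72 K


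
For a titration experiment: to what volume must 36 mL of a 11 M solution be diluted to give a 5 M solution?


C1V1 = C2V2
11 × 36 = 5 × V2
V2 = 396/5 = 79.2 mL

79.2 mL


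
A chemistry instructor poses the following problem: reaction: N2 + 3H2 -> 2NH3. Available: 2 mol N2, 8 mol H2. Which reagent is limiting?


Mole ratio available / coefficient:
  N2: 2/1 = 2.000
  H2: 8/3 = 2.667
Smaller ratio is limiting.

N2


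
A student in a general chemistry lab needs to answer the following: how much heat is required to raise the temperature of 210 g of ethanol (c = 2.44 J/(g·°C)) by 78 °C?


q = mcΔT = 210 × 2.44 × 78
= 39967.20 J

39967.20 J


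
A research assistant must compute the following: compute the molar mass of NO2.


M(NO2) = 1×14.01 + 2×16.0
= 14.01 + 32.0
= 46.01 g/mol

46.01 g/mol


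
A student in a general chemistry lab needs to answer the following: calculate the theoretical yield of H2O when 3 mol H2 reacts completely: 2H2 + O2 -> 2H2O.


Mole ratio H2O:H2 = 2:2
n(H2O) = 3 × 2/2 = 3.000 mol
mass = 3.000 × 18.02 = 54.06 g

54.06 g


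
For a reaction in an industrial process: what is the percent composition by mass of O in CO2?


M(CO2) = 1×12.01 + 2×16.0 = 44.01 g/mol
Mass of O = 2 × 16.0 = 32.00 g/mol
% O = 32.00/44.01 × 100 = 72.71%

72.71%


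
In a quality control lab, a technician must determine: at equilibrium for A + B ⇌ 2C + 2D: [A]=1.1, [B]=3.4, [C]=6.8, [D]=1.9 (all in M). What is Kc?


Kc = [C]^2[D]^2/([A][B])
= (6.8^2 × 1.9^2)/(1.1^1 × 3.4^1)
= 166.9264/3.74
= 44.63

44.63


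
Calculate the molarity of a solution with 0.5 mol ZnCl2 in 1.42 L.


M = n/V = 0.5/1.42 = 0.352 mol/L

0.352 M


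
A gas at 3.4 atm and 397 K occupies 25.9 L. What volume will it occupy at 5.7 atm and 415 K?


P1V1/T1 = P2V2/T2
V2 = P1V1T2/(T1P2)
= 3.4×25.9×415/(397×5.7)
= 16.15 L

16.15 L


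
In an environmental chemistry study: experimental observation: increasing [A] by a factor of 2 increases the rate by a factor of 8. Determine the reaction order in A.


rate ∝ [A]^n
2^n = 8 → n = 3
Order in A: 3

3


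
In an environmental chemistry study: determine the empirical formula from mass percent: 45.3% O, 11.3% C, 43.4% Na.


Assume 100 g sample. Moles of each element:
  O: 45.3/16.0 = 2.831 mol
  C: 11.3/12.01 = 0.941 mol
  Na: 43.4/22.99 = 1.888 mol
Divide by smallest (0.941):
  O: 2.831/0.941 = 3.01
  C: 0.941/0.941 = 1.0
  Na: 1.888/0.941 = 2.01
Empirical formula: Na2CO3

Na2CO3


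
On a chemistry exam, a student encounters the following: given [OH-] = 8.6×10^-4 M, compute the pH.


pOH = -log10([OH-]) = -log10(8.6×10^-4)
= 4 - log10(8.6) = 3.07
pH = 14 - pOH = 14 - 3.07 = 10.93

10.93


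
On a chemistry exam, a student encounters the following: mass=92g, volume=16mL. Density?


ρ = mass/volume
= 92/16
= 5.75 g/mL

5.75 g/mL


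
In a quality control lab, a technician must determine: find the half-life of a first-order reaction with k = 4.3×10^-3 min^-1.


t½ = ln2/k = 0.693147/(4.3×10^-3 min^-1)
= 161.2 min

161.2 min


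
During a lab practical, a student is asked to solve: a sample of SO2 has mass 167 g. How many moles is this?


M(SO2) = 64.07 g/mol
n = mass/M = 167/64.07 = 2.6065 mol

2.6065 mol


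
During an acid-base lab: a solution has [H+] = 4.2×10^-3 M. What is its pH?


pH = -log10([H+]) = -log10(4.2×10^-3)
= 3 - log10(4.2)
= 3 - 0.62
= 2.38

2.38


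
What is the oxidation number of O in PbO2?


O is usually -2
Oxidation number: -2

-2


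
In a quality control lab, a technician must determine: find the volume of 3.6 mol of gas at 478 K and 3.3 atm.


PV = nRT  (R = 0.08206 L·atm/(mol·K))
V = nRT/P = 3.6×0.08206×478/3.3
= 42.791 L

42.791 L


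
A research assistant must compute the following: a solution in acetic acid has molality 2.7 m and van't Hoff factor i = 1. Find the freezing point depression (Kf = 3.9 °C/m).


ΔTf = Kf × m × i
= 3.9 × 2.7 × 1
= 10.53 °C

10.53 °C


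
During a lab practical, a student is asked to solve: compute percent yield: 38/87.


% yield = actual/theoretical × 100
= 38/87 × 100
= 43.68%

43.68%


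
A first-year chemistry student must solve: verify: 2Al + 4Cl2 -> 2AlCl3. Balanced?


Equation: 2Al + 4Cl2 -> 2AlCl3
Check atoms: Al: 2=2, Cl: 8≠6
Not balanced

No, not balanced


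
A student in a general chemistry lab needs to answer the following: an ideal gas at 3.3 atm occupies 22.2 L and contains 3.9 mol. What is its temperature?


PV = nRT  (R = 0.08206 L·atm/(mol·K))
T = PV/(nR) = 3.3×22.2/(3.9×0.08206)
= 73.26/0.320034
= 228.91 K

228.91 K


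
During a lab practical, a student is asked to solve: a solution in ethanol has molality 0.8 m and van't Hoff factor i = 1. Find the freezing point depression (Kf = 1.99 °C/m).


ΔTf = Kf × m × i
= 1.99 × 0.8 × 1
= 1.592 °C

1.592 °C


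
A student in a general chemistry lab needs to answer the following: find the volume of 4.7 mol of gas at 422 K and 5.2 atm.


PV = nRT  (R = 0.08206 L·atm/(mol·K))
V = nRT/P = 4.7×0.08206×422/5.2
= 31.3 L

31.3 L


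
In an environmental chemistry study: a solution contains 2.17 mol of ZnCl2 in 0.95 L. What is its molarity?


M = n/V = 2.17/0.95 = 2.284 mol/L

2.284 M


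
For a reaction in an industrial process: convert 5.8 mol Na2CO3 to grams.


M(Na2CO3) = 105.99 g/mol
mass = n × M = 5.8 × 105.99 = 614.74 g

614.74 g


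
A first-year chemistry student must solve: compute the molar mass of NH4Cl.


M(NH4Cl) = 1×14.01 + 4×1.008 + 1×35.45
= 14.01 + 4.03 + 35.45
= 53.49 g/mol

53.49 g/mol


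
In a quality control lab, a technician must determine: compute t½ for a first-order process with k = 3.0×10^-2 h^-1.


t½ = ln2/k = 0.693147/(3.0×10^-2 h^-1)
= 23.10 h

23.10 h


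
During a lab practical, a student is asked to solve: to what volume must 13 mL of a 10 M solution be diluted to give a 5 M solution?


C1V1 = C2V2
10 × 13 = 5 × V2
V2 = 130/5 = 26.0 mL

26.0 mL


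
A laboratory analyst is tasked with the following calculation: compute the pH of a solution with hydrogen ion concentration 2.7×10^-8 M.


pH = -log10([H+]) = -log10(2.7×10^-8)
= 8 - log10(2.7)
= 8 - 0.43
= 7.57

7.57


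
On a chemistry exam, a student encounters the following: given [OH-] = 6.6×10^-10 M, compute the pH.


pOH = -log10([OH-]) = -log10(6.6×10^-10)
= 10 - log10(6.6) = 9.18
pH = 14 - pOH = 14 - 9.18 = 4.82

4.82


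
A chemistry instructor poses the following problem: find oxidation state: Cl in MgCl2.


halide: -1
Oxidation number: -1

-1


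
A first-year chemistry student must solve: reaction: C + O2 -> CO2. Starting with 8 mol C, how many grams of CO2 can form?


Mole ratio CO2:C = 1:1
n(CO2) = 8 × 1/1 = 8.000 mol
mass = 8.000 × 44.01 = 352.08 g

352.08 g


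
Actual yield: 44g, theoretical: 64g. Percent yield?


% yield = actual/theoretical × 100
= 44/64 × 100
= 68.75%

68.75%


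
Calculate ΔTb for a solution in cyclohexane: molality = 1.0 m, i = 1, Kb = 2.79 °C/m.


ΔTb = Kb × m × i
= 2.79 × 1.0 × 1
= 2.79 °C

2.79 °C


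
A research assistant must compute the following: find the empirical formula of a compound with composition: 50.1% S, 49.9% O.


Assume 100 g sample. Moles of each element:
  S: 50.1/32.07 = 1.562 mol
  O: 49.9/16.0 = 3.119 mol
Divide by smallest (1.562):
  S: 1.562/1.562 = 1.0
  O: 3.119/1.562 = 2.0
Empirical formula: SO2

SO2


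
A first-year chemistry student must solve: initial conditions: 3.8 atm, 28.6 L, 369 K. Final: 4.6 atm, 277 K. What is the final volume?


P1V1/T1 = P2V2/T2
V2 = P1V1T2/(T1P2)
= 3.8×28.6×277/(369×4.6)
= 17.736 L

17.736 L


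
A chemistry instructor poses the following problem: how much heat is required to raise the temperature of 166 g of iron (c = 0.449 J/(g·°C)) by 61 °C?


q = mcΔT = 166 × 0.449 × 61
= 4546.57 J

4546.57 J


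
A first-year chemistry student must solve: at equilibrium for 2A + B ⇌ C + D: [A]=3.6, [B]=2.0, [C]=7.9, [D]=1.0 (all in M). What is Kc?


Kc = [C][D]/([A]^2[B])
= (7.9^1 × 1.0^1)/(3.6^2 × 2.0^1)
= 7.9/25.92
= 0.3048

0.3048


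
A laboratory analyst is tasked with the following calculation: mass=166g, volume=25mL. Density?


ρ = mass/volume
= 166/25
= 6.64 g/mL

6.64 g/mL


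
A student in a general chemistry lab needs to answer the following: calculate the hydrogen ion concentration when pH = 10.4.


[H+] = 10^(-pH) = 10^(-10.4)
= 3.98×10^-11 M

3.98×10^-11 M


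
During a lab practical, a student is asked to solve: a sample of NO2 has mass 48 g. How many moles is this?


M(NO2) = 46.01 g/mol
n = mass/M = 48/46.01 = 1.0433 mol

1.0433 mol


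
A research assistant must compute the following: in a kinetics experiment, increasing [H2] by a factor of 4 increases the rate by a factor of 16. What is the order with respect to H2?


rate ∝ [H2]^n
4^n = 16 → n = 2
Order in H2: 2

2


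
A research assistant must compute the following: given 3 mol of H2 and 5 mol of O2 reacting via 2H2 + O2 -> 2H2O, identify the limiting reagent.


Mole ratio available / coefficient:
  H2: 3/2 = 1.500
  O2: 5/1 = 5.000
Smaller ratio is limiting.

H2


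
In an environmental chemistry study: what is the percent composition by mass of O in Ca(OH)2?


M(Ca(OH)2) = 1×40.08 + 2×16.0 + 2×1.008 = 74.096 g/mol
Mass of O = 2 × 16.0 = 32.00 g/mol
% O = 32.00/74.096 × 100 = 43.19%

43.19%


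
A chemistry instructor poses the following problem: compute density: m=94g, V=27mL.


ρ = mass/volume
= 94/27
= 3.481 g/mL

3.481 g/mL


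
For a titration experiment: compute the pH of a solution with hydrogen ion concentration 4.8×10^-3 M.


pH = -log10([H+]) = -log10(4.8×10^-3)
= 3 - log10(4.8)
= 3 - 0.68
= 2.32

2.32


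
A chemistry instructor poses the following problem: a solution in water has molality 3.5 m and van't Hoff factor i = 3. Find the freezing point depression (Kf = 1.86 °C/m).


ΔTf = Kf × m × i
= 1.86 × 3.5 × 3
= 19.53 °C

19.53 °C


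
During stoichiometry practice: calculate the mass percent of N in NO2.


M(NO2) = 1×14.01 + 2×16.0 = 46.01 g/mol
Mass of N = 1 × 14.01 = 14.01 g/mol
% N = 14.01/46.01 × 100 = 30.45%

30.45%


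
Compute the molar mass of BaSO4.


M(BaSO4) = 1×137.33 + 1×32.07 + 4×16.0
= 137.33 + 32.07 + 64.0
= 233.4 g/mol

233.4 g/mol


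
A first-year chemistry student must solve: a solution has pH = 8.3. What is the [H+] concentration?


[H+] = 10^(-pH) = 10^(-8.3)
= 5.01×10^-9 M

5.01×10^-9 M


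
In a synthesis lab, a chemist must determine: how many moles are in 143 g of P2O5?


M(P2O5) = 141.94 g/mol
n = mass/M = 143/141.94 = 1.0075 mol

1.0075 mol


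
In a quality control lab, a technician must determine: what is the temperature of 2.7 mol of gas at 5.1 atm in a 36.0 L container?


PV = nRT  (R = 0.08206 L·atm/(mol·K))
T = PV/(nR) = 5.1×36.0/(2.7×0.08206)
= 183.60/0.221562
= 828.66 K

828.66 K


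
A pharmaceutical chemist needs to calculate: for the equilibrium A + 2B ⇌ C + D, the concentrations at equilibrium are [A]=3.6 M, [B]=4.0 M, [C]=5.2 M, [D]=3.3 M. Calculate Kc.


Kc = [C][D]/([A][B]^2)
= (5.2^1 × 3.3^1)/(3.6^1 × 4.0^2)
= 17.16/57.6
= 0.2979

0.2979
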